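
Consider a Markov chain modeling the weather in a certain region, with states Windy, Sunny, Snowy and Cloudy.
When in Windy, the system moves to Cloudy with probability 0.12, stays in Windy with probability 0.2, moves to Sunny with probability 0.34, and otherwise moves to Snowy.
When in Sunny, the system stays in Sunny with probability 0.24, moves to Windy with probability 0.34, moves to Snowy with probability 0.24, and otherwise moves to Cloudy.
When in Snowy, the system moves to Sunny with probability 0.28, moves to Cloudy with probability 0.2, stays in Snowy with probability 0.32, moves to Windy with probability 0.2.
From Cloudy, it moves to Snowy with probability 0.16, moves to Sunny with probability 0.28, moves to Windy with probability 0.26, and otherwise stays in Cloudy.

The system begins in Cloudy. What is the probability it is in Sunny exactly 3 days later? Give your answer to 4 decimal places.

0.2841

Propagate the distribution vector 3 days from Cloudy.
After 0 days: (0.0000, 0.0000, 0.0000, 1.0000)
After 1 day: (0.2600, 0.2800, 0.1600, 0.3000)
After 2 days: (0.2572, 0.2844, 0.2548, 0.2036)
After 3 days: (0.2520, 0.2841, 0.2698, 0.1941)
P(in Sunny after 3 days) = 0.2841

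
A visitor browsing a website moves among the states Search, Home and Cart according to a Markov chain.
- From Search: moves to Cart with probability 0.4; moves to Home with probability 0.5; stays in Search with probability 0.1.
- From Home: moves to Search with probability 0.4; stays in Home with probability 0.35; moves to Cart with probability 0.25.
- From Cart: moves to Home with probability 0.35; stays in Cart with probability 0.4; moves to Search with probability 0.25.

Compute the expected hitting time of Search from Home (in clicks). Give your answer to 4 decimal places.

2.8099

Let t(s) be the expected number of clicks to first reach Search from state s, with t(Search) = 0. Conditioning on the first click:
t(Home) = 1 + 0.35·t(Home) + 0.25·t(Cart)
t(Cart) = 1 + 0.35·t(Home) + 0.4·t(Cart)
Solving: t(Home) = 2.8099, t(Cart) = 3.3058.
Expected clicks from Home to Search: 2.8099.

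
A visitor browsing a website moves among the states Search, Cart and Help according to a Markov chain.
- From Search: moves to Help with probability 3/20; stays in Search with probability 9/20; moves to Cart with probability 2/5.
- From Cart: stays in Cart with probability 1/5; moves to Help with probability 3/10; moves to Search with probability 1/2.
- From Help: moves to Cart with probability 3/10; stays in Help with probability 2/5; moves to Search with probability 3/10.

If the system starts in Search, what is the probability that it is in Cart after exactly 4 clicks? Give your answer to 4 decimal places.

Propagate the distribution vector 4 clicks from Search.
After 0 clicks: (1.0000, 0.0000, 0.0000)
After 1 click: (0.4500, 0.4000, 0.1500)
After 2 clicks: (0.4475, 0.3050, 0.2475)
After 3 clicks: (0.4281, 0.3143, 0.2576)
After 4 clicks: (0.4271, 0.3114, 0.2615)
P(in Cart after 4 clicks) = 0.3114

0.3114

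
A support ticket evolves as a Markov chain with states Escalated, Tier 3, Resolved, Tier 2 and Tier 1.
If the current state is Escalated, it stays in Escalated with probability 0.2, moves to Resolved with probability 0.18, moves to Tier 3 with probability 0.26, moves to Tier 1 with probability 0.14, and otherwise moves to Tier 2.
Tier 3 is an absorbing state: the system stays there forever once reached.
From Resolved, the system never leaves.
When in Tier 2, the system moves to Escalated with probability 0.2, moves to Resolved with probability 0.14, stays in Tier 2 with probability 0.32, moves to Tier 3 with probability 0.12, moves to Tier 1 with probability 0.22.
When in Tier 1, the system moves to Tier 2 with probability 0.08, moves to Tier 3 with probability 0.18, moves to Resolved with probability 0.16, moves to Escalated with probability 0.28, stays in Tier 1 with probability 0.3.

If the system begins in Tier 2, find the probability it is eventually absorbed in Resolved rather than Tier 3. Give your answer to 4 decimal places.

0.4833

Let h(s) be the probability of absorption at Resolved starting from transient state s. Then h(Resolved) = 1 and h(Tier 3) = 0. By first-step analysis:
h(Escalated) = 0.2·h(Escalated) + 0.26·0 + 0.18·1 + 0.22·h(Tier 2) + 0.14·h(Tier 1)
h(Tier 2) = 0.2·h(Escalated) + 0.12·0 + 0.14·1 + 0.32·h(Tier 2) + 0.22·h(Tier 1)
h(Tier 1) = 0.28·h(Escalated) + 0.18·0 + 0.16·1 + 0.08·h(Tier 2) + 0.3·h(Tier 1)
Solving: h(Escalated) = 0.4383, h(Tier 2) = 0.4833, h(Tier 1) = 0.4591.
Starting from Tier 2, the probability is 0.4833.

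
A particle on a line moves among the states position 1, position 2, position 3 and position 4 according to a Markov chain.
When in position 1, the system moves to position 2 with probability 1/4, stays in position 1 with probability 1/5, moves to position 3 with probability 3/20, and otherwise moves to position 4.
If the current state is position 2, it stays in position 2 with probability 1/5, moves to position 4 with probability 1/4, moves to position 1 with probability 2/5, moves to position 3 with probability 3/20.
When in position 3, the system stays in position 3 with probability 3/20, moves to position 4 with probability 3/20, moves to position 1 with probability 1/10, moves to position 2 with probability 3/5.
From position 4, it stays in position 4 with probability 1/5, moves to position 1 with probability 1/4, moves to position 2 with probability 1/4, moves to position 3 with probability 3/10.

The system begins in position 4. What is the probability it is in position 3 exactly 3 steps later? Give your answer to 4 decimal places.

Propagate the distribution vector 3 steps from position 4.
After 0 steps: (0.0000, 0.0000, 0.0000, 1.0000)
After 1 step: (0.2500, 0.2500, 0.3000, 0.2000)
After 2 steps: (0.2300, 0.3425, 0.1800, 0.2475)
After 3 steps: (0.2629, 0.2959, 0.1871, 0.2541)
P(in position 3 after 3 steps) = 0.1871

0.1871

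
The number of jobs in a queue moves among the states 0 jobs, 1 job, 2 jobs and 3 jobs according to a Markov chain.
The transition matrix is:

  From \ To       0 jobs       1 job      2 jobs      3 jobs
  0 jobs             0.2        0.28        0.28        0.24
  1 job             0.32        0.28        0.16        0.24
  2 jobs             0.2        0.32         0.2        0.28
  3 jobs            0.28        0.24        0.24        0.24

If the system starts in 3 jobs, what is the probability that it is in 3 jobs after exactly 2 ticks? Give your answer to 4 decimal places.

Propagate the distribution vector 2 ticks from 3 jobs.
After 0 ticks: (0.0000, 0.0000, 0.0000, 1.0000)
After 1 tick: (0.2800, 0.2400, 0.2400, 0.2400)
After 2 ticks: (0.2480, 0.2800, 0.2224, 0.2496)
P(in 3 jobs after 2 ticks) = 0.2496

0.2496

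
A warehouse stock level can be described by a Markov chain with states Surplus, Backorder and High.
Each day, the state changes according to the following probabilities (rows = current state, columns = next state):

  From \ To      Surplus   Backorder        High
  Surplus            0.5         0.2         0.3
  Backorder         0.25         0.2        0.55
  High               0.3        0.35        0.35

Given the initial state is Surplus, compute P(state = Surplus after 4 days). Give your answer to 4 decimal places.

Propagate the distribution vector 4 days from Surplus.
After 0 days: (1.0000, 0.0000, 0.0000)
After 1 day: (0.5000, 0.2000, 0.3000)
After 2 days: (0.3900, 0.2450, 0.3650)
After 3 days: (0.3658, 0.2548, 0.3795)
After 4 days: (0.3604, 0.2569, 0.3827)
P(in Surplus after 4 days) = 0.3604

0.3604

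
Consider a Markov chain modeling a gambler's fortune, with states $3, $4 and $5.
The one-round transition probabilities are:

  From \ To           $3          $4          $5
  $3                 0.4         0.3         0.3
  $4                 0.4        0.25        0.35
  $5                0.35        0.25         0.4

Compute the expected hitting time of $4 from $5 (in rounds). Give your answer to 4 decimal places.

Let t(s) be the expected number of rounds to first reach $4 from state s, with t($4) = 0. Conditioning on the first round:
t($3) = 1 + 0.4·t($3) + 0.3·t($5)
t($5) = 1 + 0.35·t($3) + 0.4·t($5)
Solving: t($3) = 3.5294, t($5) = 3.7255.
Expected rounds from $5 to $4: 3.7255.

3.7255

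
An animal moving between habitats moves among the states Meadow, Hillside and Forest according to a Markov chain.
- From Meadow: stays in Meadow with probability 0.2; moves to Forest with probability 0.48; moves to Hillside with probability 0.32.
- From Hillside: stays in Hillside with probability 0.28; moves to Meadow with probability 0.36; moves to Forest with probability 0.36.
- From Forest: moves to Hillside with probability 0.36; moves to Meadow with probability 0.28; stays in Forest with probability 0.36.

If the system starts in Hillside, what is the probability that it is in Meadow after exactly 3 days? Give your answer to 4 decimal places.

0.2840

Propagate the distribution vector 3 days from Hillside.
After 0 days: (0.0000, 1.0000, 0.0000)
After 1 day: (0.3600, 0.2800, 0.3600)
After 2 days: (0.2736, 0.3232, 0.4032)
After 3 days: (0.2840, 0.3232, 0.3928)
P(in Meadow after 3 days) = 0.2840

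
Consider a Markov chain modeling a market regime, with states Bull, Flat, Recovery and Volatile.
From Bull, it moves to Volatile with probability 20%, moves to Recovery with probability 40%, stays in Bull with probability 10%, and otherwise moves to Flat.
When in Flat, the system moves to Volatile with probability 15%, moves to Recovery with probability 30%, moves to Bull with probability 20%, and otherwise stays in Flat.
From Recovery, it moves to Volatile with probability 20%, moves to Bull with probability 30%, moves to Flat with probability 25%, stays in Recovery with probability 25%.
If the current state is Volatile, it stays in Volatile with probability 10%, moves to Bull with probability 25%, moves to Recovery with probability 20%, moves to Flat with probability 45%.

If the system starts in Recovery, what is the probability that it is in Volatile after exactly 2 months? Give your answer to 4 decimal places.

Propagate the distribution vector 2 months from Recovery.
After 0 months: (0.0000, 0.0000, 1.0000, 0.0000)
After 1 month: (0.3000, 0.2500, 0.2500, 0.2000)
After 2 months: (0.2050, 0.3300, 0.2975, 0.1675)
P(in Volatile after 2 months) = 0.1675

0.1675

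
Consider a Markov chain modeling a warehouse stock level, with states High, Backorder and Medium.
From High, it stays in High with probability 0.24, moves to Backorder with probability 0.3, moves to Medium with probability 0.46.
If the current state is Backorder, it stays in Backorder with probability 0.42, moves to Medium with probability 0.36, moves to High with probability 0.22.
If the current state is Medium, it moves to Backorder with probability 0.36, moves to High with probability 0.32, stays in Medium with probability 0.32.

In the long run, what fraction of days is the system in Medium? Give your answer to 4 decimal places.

0.3714

Let the stationary distribution be π with π = πP and π_1 + π_2 + π_3 = 1.
π_1 = 0.24·π_1 + 0.22·π_2 + 0.32·π_3
π_2 = 0.3·π_1 + 0.42·π_2 + 0.36·π_3
Solving with the normalization constraint gives π = (0.2624, 0.3662, 0.3714).
So the stationary probability of Medium is 0.3714.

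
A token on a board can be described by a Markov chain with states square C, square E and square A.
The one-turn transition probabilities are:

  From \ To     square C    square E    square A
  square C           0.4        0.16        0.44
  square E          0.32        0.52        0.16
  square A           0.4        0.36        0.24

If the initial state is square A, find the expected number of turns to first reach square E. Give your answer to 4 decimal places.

3.5714

Let t(s) be the expected number of turns to first reach square E from state s, with t(square E) = 0. Conditioning on the first turn:
t(square C) = 1 + 0.4·t(square C) + 0.44·t(square A)
t(square A) = 1 + 0.4·t(square C) + 0.24·t(square A)
Solving: t(square C) = 4.2857, t(square A) = 3.5714.
Expected turns from square A to square E: 3.5714.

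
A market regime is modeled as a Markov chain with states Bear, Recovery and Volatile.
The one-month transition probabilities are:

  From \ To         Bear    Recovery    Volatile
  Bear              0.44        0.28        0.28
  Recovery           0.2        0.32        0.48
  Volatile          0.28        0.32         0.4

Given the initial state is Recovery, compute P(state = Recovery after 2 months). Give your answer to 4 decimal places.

0.3120

Sum over the intermediate state after 1 month:
P = P(Recovery→Bear)·P(Bear→Recovery) + P(Recovery→Recovery)·P(Recovery→Recovery) + P(Recovery→Volatile)·P(Volatile→Recovery)
  = 0.2×0.28 + 0.32×0.32 + 0.48×0.32
  = 0.0560 + 0.1024 + 0.1536 = 0.3120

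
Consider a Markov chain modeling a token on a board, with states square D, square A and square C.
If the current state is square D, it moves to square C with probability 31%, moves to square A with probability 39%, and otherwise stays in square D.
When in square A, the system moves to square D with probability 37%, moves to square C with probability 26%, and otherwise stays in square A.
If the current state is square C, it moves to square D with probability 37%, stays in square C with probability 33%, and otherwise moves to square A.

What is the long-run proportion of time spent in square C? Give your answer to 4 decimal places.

0.2982

Let the stationary distribution be π with π = πP and π_1 + π_2 + π_3 = 1.
π_1 = 0.3·π_1 + 0.37·π_2 + 0.37·π_3
π_2 = 0.39·π_1 + 0.37·π_2 + 0.3·π_3
Solving with the normalization constraint gives π = (0.3458, 0.3560, 0.2982).
So the stationary probability of square C is 0.2982.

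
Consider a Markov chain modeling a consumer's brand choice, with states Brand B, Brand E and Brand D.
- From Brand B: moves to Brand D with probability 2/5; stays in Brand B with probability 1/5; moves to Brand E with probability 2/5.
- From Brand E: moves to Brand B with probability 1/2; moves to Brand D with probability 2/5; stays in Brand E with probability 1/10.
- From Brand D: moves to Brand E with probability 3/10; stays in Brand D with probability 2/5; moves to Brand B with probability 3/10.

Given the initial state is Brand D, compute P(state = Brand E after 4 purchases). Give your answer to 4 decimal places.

0.2763

Propagate the distribution vector 4 purchases from Brand D.
After 0 purchases: (0.0000, 0.0000, 1.0000)
After 1 purchase: (0.3000, 0.3000, 0.4000)
After 2 purchases: (0.3300, 0.2700, 0.4000)
After 3 purchases: (0.3210, 0.2790, 0.4000)
After 4 purchases: (0.3237, 0.2763, 0.4000)
P(in Brand E after 4 purchases) = 0.2763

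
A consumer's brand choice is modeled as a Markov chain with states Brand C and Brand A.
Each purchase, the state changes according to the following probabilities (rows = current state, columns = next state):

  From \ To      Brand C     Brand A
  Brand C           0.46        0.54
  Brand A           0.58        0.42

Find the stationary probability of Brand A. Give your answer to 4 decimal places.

Let the stationary distribution be π with π = πP and π_1 + π_2 = 1.
π_1 = 0.46·π_1 + 0.58·π_2
Solving with the normalization constraint gives π = (0.5179, 0.4821).
So the stationary probability of Brand A is 0.4821.

0.4821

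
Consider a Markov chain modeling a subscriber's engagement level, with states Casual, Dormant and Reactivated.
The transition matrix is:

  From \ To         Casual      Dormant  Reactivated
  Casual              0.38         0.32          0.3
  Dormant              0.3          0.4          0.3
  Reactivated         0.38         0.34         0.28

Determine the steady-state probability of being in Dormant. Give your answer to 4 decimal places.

Let the stationary distribution be π with π = πP and π_1 + π_2 + π_3 = 1.
π_1 = 0.38·π_1 + 0.3·π_2 + 0.38·π_3
π_2 = 0.32·π_1 + 0.4·π_2 + 0.34·π_3
Solving with the normalization constraint gives π = (0.3517, 0.3542, 0.2941).
So the stationary probability of Dormant is 0.3542.

0.3542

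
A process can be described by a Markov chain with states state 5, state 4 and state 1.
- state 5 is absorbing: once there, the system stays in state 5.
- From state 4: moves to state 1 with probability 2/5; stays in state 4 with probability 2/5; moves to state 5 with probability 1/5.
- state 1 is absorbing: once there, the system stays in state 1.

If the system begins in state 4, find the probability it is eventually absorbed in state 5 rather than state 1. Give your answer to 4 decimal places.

0.3333

Let h(s) be the probability of absorption at state 5 starting from transient state s. Then h(state 5) = 1 and h(state 1) = 0. By first-step analysis:
h(state 4) = 0.2·1 + 0.4·h(state 4) + 0.4·0
Solving: h(state 4) = 0.3333.
Starting from state 4, the probability is 0.3333.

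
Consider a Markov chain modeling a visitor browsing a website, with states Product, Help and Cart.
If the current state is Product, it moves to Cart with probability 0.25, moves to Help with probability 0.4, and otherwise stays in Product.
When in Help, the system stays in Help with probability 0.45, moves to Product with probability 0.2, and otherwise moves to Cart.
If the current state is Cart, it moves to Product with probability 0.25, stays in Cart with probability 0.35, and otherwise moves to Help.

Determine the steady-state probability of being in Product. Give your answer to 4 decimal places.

Let the stationary distribution be π with π = πP and π_1 + π_2 + π_3 = 1.
π_1 = 0.35·π_1 + 0.2·π_2 + 0.25·π_3
π_2 = 0.4·π_1 + 0.45·π_2 + 0.4·π_3
Solving with the normalization constraint gives π = (0.2544, 0.4211, 0.3246).
So the stationary probability of Product is 0.2544.

0.2544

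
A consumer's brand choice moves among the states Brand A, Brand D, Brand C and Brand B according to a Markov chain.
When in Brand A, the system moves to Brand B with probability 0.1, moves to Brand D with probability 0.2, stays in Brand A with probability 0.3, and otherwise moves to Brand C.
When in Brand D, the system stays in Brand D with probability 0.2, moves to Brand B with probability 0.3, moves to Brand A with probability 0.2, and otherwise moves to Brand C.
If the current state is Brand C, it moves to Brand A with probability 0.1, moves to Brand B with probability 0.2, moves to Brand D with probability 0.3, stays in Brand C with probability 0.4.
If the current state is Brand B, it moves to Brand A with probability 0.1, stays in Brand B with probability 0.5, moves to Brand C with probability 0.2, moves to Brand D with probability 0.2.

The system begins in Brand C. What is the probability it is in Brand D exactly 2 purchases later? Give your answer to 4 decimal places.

Propagate the distribution vector 2 purchases from Brand C.
After 0 purchases: (0.0000, 0.0000, 1.0000, 0.0000)
After 1 purchase: (0.1000, 0.3000, 0.4000, 0.2000)
After 2 purchases: (0.1500, 0.2400, 0.3300, 0.2800)
P(in Brand D after 2 purchases) = 0.2400

0.2400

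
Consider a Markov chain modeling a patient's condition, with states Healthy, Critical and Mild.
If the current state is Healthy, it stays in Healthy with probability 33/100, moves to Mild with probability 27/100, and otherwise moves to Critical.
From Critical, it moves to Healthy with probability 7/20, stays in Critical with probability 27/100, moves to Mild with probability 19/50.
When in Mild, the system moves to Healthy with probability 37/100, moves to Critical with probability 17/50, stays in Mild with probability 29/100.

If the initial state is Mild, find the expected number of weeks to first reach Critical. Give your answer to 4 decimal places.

Let t(s) be the expected number of weeks to first reach Critical from state s, with t(Critical) = 0. Conditioning on the first week:
t(Healthy) = 1 + 0.33·t(Healthy) + 0.27·t(Mild)
t(Mild) = 1 + 0.37·t(Healthy) + 0.29·t(Mild)
Solving: t(Healthy) = 2.6078, t(Mild) = 2.7674.
Expected weeks from Mild to Critical: 2.7674.

2.7674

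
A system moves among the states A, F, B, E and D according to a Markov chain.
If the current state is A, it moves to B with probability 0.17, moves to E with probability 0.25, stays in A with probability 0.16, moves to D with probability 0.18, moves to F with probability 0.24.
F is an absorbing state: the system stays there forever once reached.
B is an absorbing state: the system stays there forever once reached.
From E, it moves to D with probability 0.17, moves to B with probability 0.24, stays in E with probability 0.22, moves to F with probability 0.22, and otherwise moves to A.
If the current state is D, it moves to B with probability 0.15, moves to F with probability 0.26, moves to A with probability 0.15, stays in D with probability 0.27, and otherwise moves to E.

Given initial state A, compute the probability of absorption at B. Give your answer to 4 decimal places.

0.4320

Let h(s) be the probability of absorption at B starting from transient state s. Then h(B) = 1 and h(F) = 0. By first-step analysis:
h(A) = 0.16·h(A) + 0.24·0 + 0.17·1 + 0.25·h(E) + 0.18·h(D)
h(E) = 0.15·h(A) + 0.22·0 + 0.24·1 + 0.22·h(E) + 0.17·h(D)
h(D) = 0.15·h(A) + 0.26·0 + 0.15·1 + 0.17·h(E) + 0.27·h(D)
Solving: h(A) = 0.4320, h(E) = 0.4792, h(D) = 0.4058.
Starting from A, the probability is 0.4320.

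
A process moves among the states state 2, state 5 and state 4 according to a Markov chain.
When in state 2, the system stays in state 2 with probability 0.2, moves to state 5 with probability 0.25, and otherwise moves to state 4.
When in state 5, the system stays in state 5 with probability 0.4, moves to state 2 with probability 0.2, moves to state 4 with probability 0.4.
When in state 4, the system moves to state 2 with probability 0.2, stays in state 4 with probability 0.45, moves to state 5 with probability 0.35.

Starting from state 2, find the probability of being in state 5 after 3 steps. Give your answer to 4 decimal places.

Propagate the distribution vector 3 steps from state 2.
After 0 steps: (1.0000, 0.0000, 0.0000)
After 1 step: (0.2000, 0.2500, 0.5500)
After 2 steps: (0.2000, 0.3425, 0.4575)
After 3 steps: (0.2000, 0.3471, 0.4529)
P(in state 5 after 3 steps) = 0.3471

0.3471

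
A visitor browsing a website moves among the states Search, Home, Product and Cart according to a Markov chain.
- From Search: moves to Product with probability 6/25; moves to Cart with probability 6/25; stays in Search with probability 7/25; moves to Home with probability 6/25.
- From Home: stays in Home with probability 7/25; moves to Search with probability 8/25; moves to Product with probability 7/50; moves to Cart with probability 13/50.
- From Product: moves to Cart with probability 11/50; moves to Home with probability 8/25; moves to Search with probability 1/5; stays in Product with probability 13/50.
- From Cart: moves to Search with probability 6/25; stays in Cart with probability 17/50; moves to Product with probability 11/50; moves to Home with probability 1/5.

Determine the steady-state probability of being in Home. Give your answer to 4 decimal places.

Let the stationary distribution be π with π = πP and π_1 + π_2 + π_3 + π_4 = 1.
π_1 = 0.28·π_1 + 0.32·π_2 + 0.2·π_3 + 0.24·π_4
π_2 = 0.24·π_1 + 0.28·π_2 + 0.32·π_3 + 0.2·π_4
π_3 = 0.24·π_1 + 0.14·π_2 + 0.26·π_3 + 0.22·π_4
Solving with the normalization constraint gives π = (0.2625, 0.2566, 0.2133, 0.2676).
So the stationary probability of Home is 0.2566.

0.2566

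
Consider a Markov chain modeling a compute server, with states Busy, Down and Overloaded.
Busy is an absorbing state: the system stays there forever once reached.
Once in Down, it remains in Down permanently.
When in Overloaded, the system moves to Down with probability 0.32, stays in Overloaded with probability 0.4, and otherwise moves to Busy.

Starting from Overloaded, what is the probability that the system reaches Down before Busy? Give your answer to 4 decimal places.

0.5333

Let h(s) be the probability of absorption at Down starting from transient state s. Then h(Down) = 1 and h(Busy) = 0. By first-step analysis:
h(Overloaded) = 0.28·0 + 0.32·1 + 0.4·h(Overloaded)
Solving: h(Overloaded) = 0.5333.
Starting from Overloaded, the probability is 0.5333.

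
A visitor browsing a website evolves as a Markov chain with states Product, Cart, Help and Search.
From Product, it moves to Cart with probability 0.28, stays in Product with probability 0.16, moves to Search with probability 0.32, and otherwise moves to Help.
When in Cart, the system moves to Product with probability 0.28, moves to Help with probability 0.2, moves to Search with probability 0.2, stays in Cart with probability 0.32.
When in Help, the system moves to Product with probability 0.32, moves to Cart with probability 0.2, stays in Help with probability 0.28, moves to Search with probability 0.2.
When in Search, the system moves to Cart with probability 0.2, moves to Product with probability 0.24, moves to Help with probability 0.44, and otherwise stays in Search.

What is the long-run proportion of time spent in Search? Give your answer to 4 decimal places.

Let the stationary distribution be π with π = πP and π_1 + π_2 + π_3 + π_4 = 1.
π_1 = 0.16·π_1 + 0.28·π_2 + 0.32·π_3 + 0.24·π_4
π_2 = 0.28·π_1 + 0.32·π_2 + 0.2·π_3 + 0.2·π_4
π_3 = 0.24·π_1 + 0.2·π_2 + 0.28·π_3 + 0.44·π_4
Solving with the normalization constraint gives π = (0.2525, 0.2502, 0.2840, 0.2132).
So the stationary probability of Search is 0.2132.

0.2132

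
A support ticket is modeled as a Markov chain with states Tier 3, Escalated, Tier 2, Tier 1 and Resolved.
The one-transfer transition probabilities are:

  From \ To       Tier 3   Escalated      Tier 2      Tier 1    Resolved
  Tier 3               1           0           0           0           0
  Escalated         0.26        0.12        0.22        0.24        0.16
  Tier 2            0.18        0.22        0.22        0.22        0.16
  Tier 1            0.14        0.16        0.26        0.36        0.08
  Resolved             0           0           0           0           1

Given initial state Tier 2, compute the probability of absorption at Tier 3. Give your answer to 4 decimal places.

Let h(s) be the probability of absorption at Tier 3 starting from transient state s. Then h(Tier 3) = 1 and h(Resolved) = 0. By first-step analysis:
h(Escalated) = 0.26·1 + 0.12·h(Escalated) + 0.22·h(Tier 2) + 0.24·h(Tier 1) + 0.16·0
h(Tier 2) = 0.18·1 + 0.22·h(Escalated) + 0.22·h(Tier 2) + 0.22·h(Tier 1) + 0.16·0
h(Tier 1) = 0.14·1 + 0.16·h(Escalated) + 0.26·h(Tier 2) + 0.36·h(Tier 1) + 0.08·0
Solving: h(Escalated) = 0.6018, h(Tier 2) = 0.5699, h(Tier 1) = 0.6007.
Starting from Tier 2, the probability is 0.5699.

0.5699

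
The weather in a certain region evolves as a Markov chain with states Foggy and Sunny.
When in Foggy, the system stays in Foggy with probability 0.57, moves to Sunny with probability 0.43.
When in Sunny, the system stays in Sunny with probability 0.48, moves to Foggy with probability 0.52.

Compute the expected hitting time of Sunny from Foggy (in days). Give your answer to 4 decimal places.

Let t(s) be the expected number of days to first reach Sunny from state s, with t(Sunny) = 0. Conditioning on the first day:
t(Foggy) = 1 + 0.57·t(Foggy)
Solving: t(Foggy) = 2.3256.
Expected days from Foggy to Sunny: 2.3256.

2.3256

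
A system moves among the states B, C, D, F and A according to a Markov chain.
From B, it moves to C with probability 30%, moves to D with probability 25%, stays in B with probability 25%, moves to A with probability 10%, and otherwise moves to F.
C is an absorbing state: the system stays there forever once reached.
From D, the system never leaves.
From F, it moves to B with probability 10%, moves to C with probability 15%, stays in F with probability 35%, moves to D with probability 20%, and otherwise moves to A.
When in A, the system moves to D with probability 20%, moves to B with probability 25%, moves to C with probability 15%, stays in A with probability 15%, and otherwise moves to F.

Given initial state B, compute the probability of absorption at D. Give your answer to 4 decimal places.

Let h(s) be the probability of absorption at D starting from transient state s. Then h(D) = 1 and h(C) = 0. By first-step analysis:
h(B) = 0.25·h(B) + 0.3·0 + 0.25·1 + 0.1·h(F) + 0.1·h(A)
h(F) = 0.1·h(B) + 0.15·0 + 0.2·1 + 0.35·h(F) + 0.2·h(A)
h(A) = 0.25·h(B) + 0.15·0 + 0.2·1 + 0.25·h(F) + 0.15·h(A)
Solving: h(B) = 0.4777, h(F) = 0.5462, h(A) = 0.5365.
Starting from B, the probability is 0.4777.

0.4777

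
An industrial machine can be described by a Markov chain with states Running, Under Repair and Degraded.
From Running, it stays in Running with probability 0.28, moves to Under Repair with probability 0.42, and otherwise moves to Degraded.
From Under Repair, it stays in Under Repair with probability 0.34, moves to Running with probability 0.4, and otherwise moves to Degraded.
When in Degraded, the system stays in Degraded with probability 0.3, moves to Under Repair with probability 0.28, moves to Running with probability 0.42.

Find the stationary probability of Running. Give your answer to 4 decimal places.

Let the stationary distribution be π with π = πP and π_1 + π_2 + π_3 = 1.
π_1 = 0.28·π_1 + 0.4·π_2 + 0.42·π_3
π_2 = 0.42·π_1 + 0.34·π_2 + 0.28·π_3
Solving with the normalization constraint gives π = (0.3622, 0.3518, 0.2859).
So the stationary probability of Running is 0.3622.

0.3622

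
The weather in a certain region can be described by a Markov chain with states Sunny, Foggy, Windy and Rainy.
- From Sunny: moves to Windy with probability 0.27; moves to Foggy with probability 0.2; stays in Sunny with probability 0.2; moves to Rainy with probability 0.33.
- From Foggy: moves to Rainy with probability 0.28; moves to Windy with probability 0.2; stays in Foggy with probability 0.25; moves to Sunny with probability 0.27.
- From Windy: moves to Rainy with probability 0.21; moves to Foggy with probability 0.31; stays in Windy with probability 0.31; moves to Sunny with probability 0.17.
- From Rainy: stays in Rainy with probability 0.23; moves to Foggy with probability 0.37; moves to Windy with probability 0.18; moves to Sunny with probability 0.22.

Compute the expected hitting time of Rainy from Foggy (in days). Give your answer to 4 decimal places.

3.6432

Let t(s) be the expected number of days to first reach Rainy from state s, with t(Rainy) = 0. Conditioning on the first day:
t(Sunny) = 1 + 0.2·t(Sunny) + 0.2·t(Foggy) + 0.27·t(Windy)
t(Foggy) = 1 + 0.27·t(Sunny) + 0.25·t(Foggy) + 0.2·t(Windy)
t(Windy) = 1 + 0.17·t(Sunny) + 0.31·t(Foggy) + 0.31·t(Windy)
Solving: t(Sunny) = 3.4928, t(Foggy) = 3.6432, t(Windy) = 3.9466.
Expected days from Foggy to Rainy: 3.6432.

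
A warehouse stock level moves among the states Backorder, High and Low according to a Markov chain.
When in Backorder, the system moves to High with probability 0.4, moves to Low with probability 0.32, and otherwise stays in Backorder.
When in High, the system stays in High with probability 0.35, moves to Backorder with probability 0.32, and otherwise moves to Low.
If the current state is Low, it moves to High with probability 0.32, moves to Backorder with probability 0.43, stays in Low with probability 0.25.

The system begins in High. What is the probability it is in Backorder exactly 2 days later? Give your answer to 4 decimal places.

0.3435

Sum over the intermediate state after 1 day:
P = P(High→Backorder)·P(Backorder→Backorder) + P(High→High)·P(High→Backorder) + P(High→Low)·P(Low→Backorder)
  = 0.32×0.28 + 0.35×0.32 + 0.33×0.43
  = 0.0896 + 0.1120 + 0.1419 = 0.3435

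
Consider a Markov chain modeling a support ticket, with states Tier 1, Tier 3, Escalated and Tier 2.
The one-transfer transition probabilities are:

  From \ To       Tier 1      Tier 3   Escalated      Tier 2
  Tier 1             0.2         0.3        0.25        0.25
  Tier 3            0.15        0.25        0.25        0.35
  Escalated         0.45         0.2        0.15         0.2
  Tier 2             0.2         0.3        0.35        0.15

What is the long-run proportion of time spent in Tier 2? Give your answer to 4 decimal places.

0.2398

Let the stationary distribution be π with π = πP and π_1 + π_2 + π_3 + π_4 = 1.
π_1 = 0.2·π_1 + 0.15·π_2 + 0.45·π_3 + 0.2·π_4
π_2 = 0.3·π_1 + 0.25·π_2 + 0.2·π_3 + 0.3·π_4
π_3 = 0.25·π_1 + 0.25·π_2 + 0.15·π_3 + 0.35·π_4
Solving with the normalization constraint gives π = (0.2492, 0.2620, 0.2491, 0.2398).
So the stationary probability of Tier 2 is 0.2398.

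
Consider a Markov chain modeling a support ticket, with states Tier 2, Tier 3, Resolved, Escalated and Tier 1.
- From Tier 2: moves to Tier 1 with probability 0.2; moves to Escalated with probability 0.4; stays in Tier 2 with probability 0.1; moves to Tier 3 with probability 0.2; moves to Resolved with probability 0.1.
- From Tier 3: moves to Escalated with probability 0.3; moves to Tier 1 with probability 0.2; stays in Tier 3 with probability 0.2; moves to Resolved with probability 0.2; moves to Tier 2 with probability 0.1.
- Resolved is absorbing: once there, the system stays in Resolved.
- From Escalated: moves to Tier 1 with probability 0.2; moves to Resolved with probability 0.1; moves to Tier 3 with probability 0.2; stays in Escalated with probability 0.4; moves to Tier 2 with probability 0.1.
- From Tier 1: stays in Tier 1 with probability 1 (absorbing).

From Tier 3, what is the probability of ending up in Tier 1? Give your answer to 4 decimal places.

0.5625

Let h(s) be the probability of absorption at Tier 1 starting from transient state s. Then h(Tier 1) = 1 and h(Resolved) = 0. By first-step analysis:
h(Tier 2) = 0.1·h(Tier 2) + 0.2·h(Tier 3) + 0.1·0 + 0.4·h(Escalated) + 0.2·1
h(Tier 3) = 0.1·h(Tier 2) + 0.2·h(Tier 3) + 0.2·0 + 0.3·h(Escalated) + 0.2·1
h(Escalated) = 0.1·h(Tier 2) + 0.2·h(Tier 3) + 0.1·0 + 0.4·h(Escalated) + 0.2·1
Solving: h(Tier 2) = 0.6250, h(Tier 3) = 0.5625, h(Escalated) = 0.6250.
Starting from Tier 3, the probability is 0.5625.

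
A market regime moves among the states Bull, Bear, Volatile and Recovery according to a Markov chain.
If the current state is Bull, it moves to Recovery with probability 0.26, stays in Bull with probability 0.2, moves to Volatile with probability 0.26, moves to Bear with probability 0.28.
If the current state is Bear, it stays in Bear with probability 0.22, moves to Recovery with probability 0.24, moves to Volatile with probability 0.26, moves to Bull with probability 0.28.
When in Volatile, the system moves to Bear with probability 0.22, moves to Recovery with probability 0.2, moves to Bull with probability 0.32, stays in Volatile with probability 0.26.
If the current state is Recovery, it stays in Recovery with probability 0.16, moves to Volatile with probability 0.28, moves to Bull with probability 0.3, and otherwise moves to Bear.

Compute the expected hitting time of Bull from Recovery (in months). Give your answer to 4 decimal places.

3.3266

Let t(s) be the expected number of months to first reach Bull from state s, with t(Bull) = 0. Conditioning on the first month:
t(Bear) = 1 + 0.22·t(Bear) + 0.26·t(Volatile) + 0.24·t(Recovery)
t(Volatile) = 1 + 0.22·t(Bear) + 0.26·t(Volatile) + 0.2·t(Recovery)
t(Recovery) = 1 + 0.26·t(Bear) + 0.28·t(Volatile) + 0.16·t(Recovery)
Solving: t(Bear) = 3.3919, t(Volatile) = 3.2589, t(Recovery) = 3.3266.
Expected months from Recovery to Bull: 3.3266.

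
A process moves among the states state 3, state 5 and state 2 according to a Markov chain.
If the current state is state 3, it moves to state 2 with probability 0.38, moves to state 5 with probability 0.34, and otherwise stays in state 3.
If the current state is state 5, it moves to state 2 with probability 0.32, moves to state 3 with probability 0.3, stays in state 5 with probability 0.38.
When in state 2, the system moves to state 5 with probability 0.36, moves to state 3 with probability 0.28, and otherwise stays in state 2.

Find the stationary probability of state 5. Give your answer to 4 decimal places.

Let the stationary distribution be π with π = πP and π_1 + π_2 + π_3 = 1.
π_1 = 0.28·π_1 + 0.3·π_2 + 0.28·π_3
π_2 = 0.34·π_1 + 0.38·π_2 + 0.36·π_3
Solving with the normalization constraint gives π = (0.2872, 0.3615, 0.3513).
So the stationary probability of state 5 is 0.3615.

0.3615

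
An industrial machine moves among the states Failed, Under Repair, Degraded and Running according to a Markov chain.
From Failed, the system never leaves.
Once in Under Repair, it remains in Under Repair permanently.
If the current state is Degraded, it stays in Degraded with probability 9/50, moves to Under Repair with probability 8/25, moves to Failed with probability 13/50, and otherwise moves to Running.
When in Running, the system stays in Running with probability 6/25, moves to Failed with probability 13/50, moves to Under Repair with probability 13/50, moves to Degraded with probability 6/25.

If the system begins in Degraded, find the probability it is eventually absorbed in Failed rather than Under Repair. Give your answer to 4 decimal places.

0.4597

Let h(s) be the probability of absorption at Failed starting from transient state s. Then h(Failed) = 1 and h(Under Repair) = 0. By first-step analysis:
h(Degraded) = 0.26·1 + 0.32·0 + 0.18·h(Degraded) + 0.24·h(Running)
h(Running) = 0.26·1 + 0.26·0 + 0.24·h(Degraded) + 0.24·h(Running)
Solving: h(Degraded) = 0.4597, h(Running) = 0.4873.
Starting from Degraded, the probability is 0.4597.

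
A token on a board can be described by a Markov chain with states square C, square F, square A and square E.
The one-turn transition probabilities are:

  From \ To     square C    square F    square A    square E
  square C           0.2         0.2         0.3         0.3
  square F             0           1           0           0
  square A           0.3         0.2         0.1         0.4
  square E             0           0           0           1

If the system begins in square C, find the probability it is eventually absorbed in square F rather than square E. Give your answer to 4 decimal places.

Let h(s) be the probability of absorption at square F starting from transient state s. Then h(square F) = 1 and h(square E) = 0. By first-step analysis:
h(square C) = 0.2·h(square C) + 0.2·1 + 0.3·h(square A) + 0.3·0
h(square A) = 0.3·h(square C) + 0.2·1 + 0.1·h(square A) + 0.4·0
Solving: h(square C) = 0.3810, h(square A) = 0.3492.
Starting from square C, the probability is 0.3810.

0.3810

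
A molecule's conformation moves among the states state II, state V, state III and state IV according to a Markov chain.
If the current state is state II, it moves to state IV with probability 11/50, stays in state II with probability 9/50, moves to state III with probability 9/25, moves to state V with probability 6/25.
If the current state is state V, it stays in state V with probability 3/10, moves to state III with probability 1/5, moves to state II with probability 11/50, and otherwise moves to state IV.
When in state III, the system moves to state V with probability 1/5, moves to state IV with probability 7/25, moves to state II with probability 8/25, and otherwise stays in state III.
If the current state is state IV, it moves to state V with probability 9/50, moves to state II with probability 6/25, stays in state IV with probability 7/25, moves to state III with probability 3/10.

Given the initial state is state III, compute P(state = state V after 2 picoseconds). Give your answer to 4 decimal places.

Propagate the distribution vector 2 picoseconds from state III.
After 0 picoseconds: (0.0000, 0.0000, 1.0000, 0.0000)
After 1 picosecond: (0.3200, 0.2000, 0.2000, 0.2800)
After 2 picoseconds: (0.2328, 0.2272, 0.2792, 0.2608)
P(in state V after 2 picoseconds) = 0.2272

0.2272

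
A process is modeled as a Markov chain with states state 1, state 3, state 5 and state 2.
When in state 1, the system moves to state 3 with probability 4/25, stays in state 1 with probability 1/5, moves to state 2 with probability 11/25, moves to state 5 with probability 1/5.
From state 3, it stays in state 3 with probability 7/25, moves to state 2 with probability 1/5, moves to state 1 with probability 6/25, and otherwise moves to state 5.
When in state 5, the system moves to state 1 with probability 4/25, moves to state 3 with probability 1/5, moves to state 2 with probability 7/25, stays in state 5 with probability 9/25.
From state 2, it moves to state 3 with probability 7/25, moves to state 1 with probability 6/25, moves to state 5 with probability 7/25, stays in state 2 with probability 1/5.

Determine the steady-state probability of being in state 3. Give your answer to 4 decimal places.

Let the stationary distribution be π with π = πP and π_1 + π_2 + π_3 + π_4 = 1.
π_1 = 0.2·π_1 + 0.24·π_2 + 0.16·π_3 + 0.24·π_4
π_2 = 0.16·π_1 + 0.28·π_2 + 0.2·π_3 + 0.28·π_4
π_3 = 0.2·π_1 + 0.28·π_2 + 0.36·π_3 + 0.28·π_4
Solving with the normalization constraint gives π = (0.2088, 0.2321, 0.2862, 0.2730).
So the stationary probability of state 3 is 0.2321.

0.2321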